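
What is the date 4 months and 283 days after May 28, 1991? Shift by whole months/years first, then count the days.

Advancing 4 months and 283 days from May 28, 1991: first the month/year part, then the days.
month 5 + 4 = 9 → September 1991.
Day 28 is valid in September, giving September 28, 1991.
Now add 283 days from September 28, 1991.
September has 30 days, so 30 − 28 = 2 days remain after September 28, 1991; 283 − 2 = 281 left.
October 1991 has 31 days: 281 − 31 = 250 left.
November 1991 has 30 days: 250 − 30 = 220 left.
December 1991 has 31 days: 220 − 31 = 189 left.
January 1992 has 31 days: 189 − 31 = 158 left.
February 1992 has 29 days (1992 is a leap year): 158 − 29 = 129 left.
March 1992 has 31 days: 129 − 31 = 98 left.
April 1992 has 30 days: 98 − 30 = 68 left.
May 1992 has 31 days: 68 − 31 = 37 left.
June 1992 has 30 days: 37 − 30 = 7 left.
7 days into July 1992 → July 7, 1992.

July 7, 1992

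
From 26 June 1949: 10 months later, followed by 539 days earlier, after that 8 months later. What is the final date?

Advancing 10 months from June 26, 1949:
month 6 + 10 = 16, which is month 4 of year 1950 → April 1950.
Day 26 is valid in April, giving April 26, 1950.
Subtracting 539 days from April 26, 1950:
Going back 26 days from April 26, 1950 reaches the end of the previous month; 539 − 26 = 513 left.
March 1950 has 31 days: 513 − 31 = 482 left.
February 1950 has 28 days (1950 is not a leap year): 482 − 28 = 454 left.
January 1950 has 31 days: 454 − 31 = 423 left.
December 1949 has 31 days: 423 − 31 = 392 left.
November 1949 has 30 days: 392 − 30 = 362 left.
October 1949 has 31 days: 362 − 31 = 331 left.
September 1949 has 30 days: 331 − 30 = 301 left.
August 1949 has 31 days: 301 − 31 = 270 left.
July 1949 has 31 days: 270 − 31 = 239 left.
June 1949 has 30 days: 239 − 30 = 209 left.
May 1949 has 31 days: 209 − 31 = 178 left.
April 1949 has 30 days: 178 − 30 = 148 left.
March 1949 has 31 days: 148 − 31 = 117 left.
February 1949 has 28 days (1949 is not a leap year): 117 − 28 = 89 left.
January 1949 has 31 days: 89 − 31 = 58 left.
December 1948 has 31 days: 58 − 31 = 27 left.
November 1948 has 30 days; 30 − 27 = 3 → November 3, 1948.
Counting forward 8 months from November 3, 1948:
month 11 + 8 = 19, which is month 7 of year 1949 → July 1949.
Day 3 is valid in July, giving July 3, 1949.

July 3, 1949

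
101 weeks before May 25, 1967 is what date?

June 17, 1965

Subtracting 101 weeks = 707 days from May 25, 1967.
Going back 25 days from May 25, 1967 reaches the end of the previous month; 707 − 25 = 682 left.
April 1967 has 30 days: 682 − 30 = 652 left.
March 1967 has 31 days: 652 − 31 = 621 left.
February 1967 has 28 days (1967 is not a leap year): 621 − 28 = 593 left.
January 1967 has 31 days: 593 − 31 = 562 left.
December 1966 has 31 days: 562 − 31 = 531 left.
November 1966 has 30 days: 531 − 30 = 501 left.
October 1966 has 31 days: 501 − 31 = 470 left.
September 1966 has 30 days: 470 − 30 = 440 left.
August 1966 has 31 days: 440 − 31 = 409 left.
July 1966 has 31 days: 409 − 31 = 378 left.
June 1966 has 30 days: 378 − 30 = 348 left.
May 1966 has 31 days: 348 − 31 = 317 left.
April 1966 has 30 days: 317 − 30 = 287 left.
March 1966 has 31 days: 287 − 31 = 256 left.
February 1966 has 28 days (1966 is not a leap year): 256 − 28 = 228 left.
January 1966 has 31 days: 228 − 31 = 197 left.
December 1965 has 31 days: 197 − 31 = 166 left.
November 1965 has 30 days: 166 − 30 = 136 left.
October 1965 has 31 days: 136 − 31 = 105 left.
September 1965 has 30 days: 105 − 30 = 75 left.
August 1965 has 31 days: 75 − 31 = 44 left.
July 1965 has 31 days: 44 − 31 = 13 left.
June 1965 has 30 days; 30 − 13 = 17 → June 17, 1965.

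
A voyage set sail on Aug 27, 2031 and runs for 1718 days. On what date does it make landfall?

May 10, 2036

Advancing 1718 days from August 27, 2031.
August has 31 days, so 31 − 27 = 4 days remain after August 27, 2031; 1718 − 4 = 1714 left.
September 2031 has 30 days: 1714 − 30 = 1684 left.
October 2031 has 31 days: 1684 − 31 = 1653 left.
November 2031 has 30 days: 1653 − 30 = 1623 left.
December 2031 has 31 days: 1623 − 31 = 1592 left.
January 2032 has 31 days: 1592 − 31 = 1561 left.
February 2032 has 29 days (2032 is a leap year): 1561 − 29 = 1532 left.
March 2032 has 31 days: 1532 − 31 = 1501 left.
April 2032 has 30 days: 1501 − 30 = 1471 left.
May 2032 has 31 days: 1471 − 31 = 1440 left.
June 2032 has 30 days: 1440 − 30 = 1410 left.
July 2032 has 31 days: 1410 − 31 = 1379 left.
August 2032 has 31 days: 1379 − 31 = 1348 left.
September 2032 has 30 days: 1348 − 30 = 1318 left.
October 2032 has 31 days: 1318 − 31 = 1287 left.
November 2032 has 30 days: 1287 − 30 = 1257 left.
December 2032 has 31 days: 1257 − 31 = 1226 left.
January 2033 has 31 days: 1226 − 31 = 1195 left.
February 2033 has 28 days (2033 is not a leap year): 1195 − 28 = 1167 left.
March 2033 has 31 days: 1167 − 31 = 1136 left.
April 2033 has 30 days: 1136 − 30 = 1106 left.
May 2033 has 31 days: 1106 − 31 = 1075 left.
June 2033 has 30 days: 1075 − 30 = 1045 left.
July 2033 has 31 days: 1045 − 31 = 1014 left.
August 2033 has 31 days: 1014 − 31 = 983 left.
September 2033 has 30 days: 983 − 30 = 953 left.
October 2033 has 31 days: 953 − 31 = 922 left.
November 2033 has 30 days: 922 − 30 = 892 left.
December 2033 has 31 days: 892 − 31 = 861 left.
January 2034 has 31 days: 861 − 31 = 830 left.
February 2034 has 28 days (2034 is not a leap year): 830 − 28 = 802 left.
March 2034 has 31 days: 802 − 31 = 771 left.
April 2034 has 30 days: 771 − 30 = 741 left.
May 2034 has 31 days: 741 − 31 = 710 left.
June 2034 has 30 days: 710 − 30 = 680 left.
July 2034 has 31 days: 680 − 31 = 649 left.
August 2034 has 31 days: 649 − 31 = 618 left.
September 2034 has 30 days: 618 − 30 = 588 left.
October 2034 has 31 days: 588 − 31 = 557 left.
November 2034 has 30 days: 557 − 30 = 527 left.
December 2034 has 31 days: 527 − 31 = 496 left.
January 2035 has 31 days: 496 − 31 = 465 left.
February 2035 has 28 days (2035 is not a leap year): 465 − 28 = 437 left.
March 2035 has 31 days: 437 − 31 = 406 left.
April 2035 has 30 days: 406 − 30 = 376 left.
May 2035 has 31 days: 376 − 31 = 345 left.
June 2035 has 30 days: 345 − 30 = 315 left.
July 2035 has 31 days: 315 − 31 = 284 left.
August 2035 has 31 days: 284 − 31 = 253 left.
September 2035 has 30 days: 253 − 30 = 223 left.
October 2035 has 31 days: 223 − 31 = 192 left.
November 2035 has 30 days: 192 − 30 = 162 left.
December 2035 has 31 days: 162 − 31 = 131 left.
January 2036 has 31 days: 131 − 31 = 100 left.
February 2036 has 29 days (2036 is a leap year): 100 − 29 = 71 left.
March 2036 has 31 days: 71 − 31 = 40 left.
April 2036 has 30 days: 40 − 30 = 10 left.
10 days into May 2036 → May 10, 2036.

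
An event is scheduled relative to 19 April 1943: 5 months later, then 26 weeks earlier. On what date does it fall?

Advancing 5 months from April 19, 1943:
month 4 + 5 = 9 → September 1943.
Day 19 is valid in September, giving September 19, 1943.
Counting back 26 weeks (= 182 days) from September 19, 1943:
Going back 19 days from September 19, 1943 reaches the end of the previous month; 182 − 19 = 163 left.
August 1943 has 31 days: 163 − 31 = 132 left.
July 1943 has 31 days: 132 − 31 = 101 left.
June 1943 has 30 days: 101 − 30 = 71 left.
May 1943 has 31 days: 71 − 31 = 40 left.
April 1943 has 30 days: 40 − 30 = 10 left.
March 1943 has 31 days; 31 − 10 = 21 → March 21, 1943.

March 21, 1943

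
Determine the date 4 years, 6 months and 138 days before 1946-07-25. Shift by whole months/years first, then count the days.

Counting back 4 years, 6 months and 138 days from July 25, 1946: first the month/year part, then the days.
-4 years → 1942; month 7 − 6 = 1 → January 1942.
Day 25 is valid in January, giving January 25, 1942.
Now subtract 138 days from January 25, 1942.
Going back 25 days from January 25, 1942 reaches the end of the previous month; 138 − 25 = 113 left.
December 1941 has 31 days: 113 − 31 = 82 left.
November 1941 has 30 days: 82 − 30 = 52 left.
October 1941 has 31 days: 52 − 31 = 21 left.
September 1941 has 30 days; 30 − 21 = 9 → September 9, 1941.

September 9, 1941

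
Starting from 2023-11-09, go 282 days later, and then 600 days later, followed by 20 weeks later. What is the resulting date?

Advancing 282 days from November 9, 2023:
November has 30 days, so 30 − 9 = 21 days remain after November 9, 2023; 282 − 21 = 261 left.
December 2023 has 31 days: 261 − 31 = 230 left.
January 2024 has 31 days: 230 − 31 = 199 left.
February 2024 has 29 days (2024 is a leap year): 199 − 29 = 170 left.
March 2024 has 31 days: 170 − 31 = 139 left.
April 2024 has 30 days: 139 − 30 = 109 left.
May 2024 has 31 days: 109 − 31 = 78 left.
June 2024 has 30 days: 78 − 30 = 48 left.
July 2024 has 31 days: 48 − 31 = 17 left.
17 days into August 2024 → August 17, 2024.
Counting forward 600 days from August 17, 2024:
August has 31 days, so 31 − 17 = 14 days remain after August 17, 2024; 600 − 14 = 586 left.
September 2024 has 30 days: 586 − 30 = 556 left.
October 2024 has 31 days: 556 − 31 = 525 left.
November 2024 has 30 days: 525 − 30 = 495 left.
December 2024 has 31 days: 495 − 31 = 464 left.
January 2025 has 31 days: 464 − 31 = 433 left.
February 2025 has 28 days (2025 is not a leap year): 433 − 28 = 405 left.
March 2025 has 31 days: 405 − 31 = 374 left.
April 2025 has 30 days: 374 − 30 = 344 left.
May 2025 has 31 days: 344 − 31 = 313 left.
June 2025 has 30 days: 313 − 30 = 283 left.
July 2025 has 31 days: 283 − 31 = 252 left.
August 2025 has 31 days: 252 − 31 = 221 left.
September 2025 has 30 days: 221 − 30 = 191 left.
October 2025 has 31 days: 191 − 31 = 160 left.
November 2025 has 30 days: 160 − 30 = 130 left.
December 2025 has 31 days: 130 − 31 = 99 left.
January 2026 has 31 days: 99 − 31 = 68 left.
February 2026 has 28 days (2026 is not a leap year): 68 − 28 = 40 left.
March 2026 has 31 days: 40 − 31 = 9 left.
9 days into April 2026 → April 9, 2026.
Counting forward 20 weeks (= 140 days) from April 9, 2026:
April has 30 days, so 30 − 9 = 21 days remain after April 9, 2026; 140 − 21 = 119 left.
May 2026 has 31 days: 119 − 31 = 88 left.
June 2026 has 30 days: 88 − 30 = 58 left.
July 2026 has 31 days: 58 − 31 = 27 left.
27 days into August 2026 → August 27, 2026.

August 27, 2026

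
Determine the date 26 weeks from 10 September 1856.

March 11, 1857

Counting forward 26 weeks = 182 days from September 10, 1856.
September has 30 days, so 30 − 10 = 20 days remain after September 10, 1856; 182 − 20 = 162 left.
October 1856 has 31 days: 162 − 31 = 131 left.
November 1856 has 30 days: 131 − 30 = 101 left.
December 1856 has 31 days: 101 − 31 = 70 left.
January 1857 has 31 days: 70 − 31 = 39 left.
February 1857 has 28 days (1857 is not a leap year): 39 − 28 = 11 left.
11 days into March 1857 → March 11, 1857.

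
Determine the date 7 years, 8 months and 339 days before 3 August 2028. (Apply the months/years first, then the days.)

Counting back 7 years, 8 months and 339 days from August 3, 2028: first the month/year part, then the days.
-7 years → 2021; month 8 − 8 = 0, which is month 12 of year 2020 → December 2020.
Day 3 is valid in December, giving December 3, 2020.
Now subtract 339 days from December 3, 2020.
Going back 3 days from December 3, 2020 reaches the end of the previous month; 339 − 3 = 336 left.
November 2020 has 30 days: 336 − 30 = 306 left.
October 2020 has 31 days: 306 − 31 = 275 left.
September 2020 has 30 days: 275 − 30 = 245 left.
August 2020 has 31 days: 245 − 31 = 214 left.
July 2020 has 31 days: 214 − 31 = 183 left.
June 2020 has 30 days: 183 − 30 = 153 left.
May 2020 has 31 days: 153 − 31 = 122 left.
April 2020 has 30 days: 122 − 30 = 92 left.
March 2020 has 31 days: 92 − 31 = 61 left.
February 2020 has 29 days (2020 is a leap year): 61 − 29 = 32 left.
January 2020 has 31 days: 32 − 31 = 1 left.
December 2019 has 31 days; 31 − 1 = 30 → December 30, 2019.

December 30, 2019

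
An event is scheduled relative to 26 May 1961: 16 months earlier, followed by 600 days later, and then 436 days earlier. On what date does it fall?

Going back 16 months from May 26, 1961:
month 5 − 16 = -11, which is month 1 of year 1960 → January 1960.
Day 26 is valid in January, giving January 26, 1960.
Advancing 600 days from January 26, 1960:
January has 31 days, so 31 − 26 = 5 days remain after January 26, 1960; 600 − 5 = 595 left.
February 1960 has 29 days (1960 is a leap year): 595 − 29 = 566 left.
March 1960 has 31 days: 566 − 31 = 535 left.
April 1960 has 30 days: 535 − 30 = 505 left.
May 1960 has 31 days: 505 − 31 = 474 left.
June 1960 has 30 days: 474 − 30 = 444 left.
July 1960 has 31 days: 444 − 31 = 413 left.
August 1960 has 31 days: 413 − 31 = 382 left.
September 1960 has 30 days: 382 − 30 = 352 left.
October 1960 has 31 days: 352 − 31 = 321 left.
November 1960 has 30 days: 321 − 30 = 291 left.
December 1960 has 31 days: 291 − 31 = 260 left.
January 1961 has 31 days: 260 − 31 = 229 left.
February 1961 has 28 days (1961 is not a leap year): 229 − 28 = 201 left.
March 1961 has 31 days: 201 − 31 = 170 left.
April 1961 has 30 days: 170 − 30 = 140 left.
May 1961 has 31 days: 140 − 31 = 109 left.
June 1961 has 30 days: 109 − 30 = 79 left.
July 1961 has 31 days: 79 − 31 = 48 left.
August 1961 has 31 days: 48 − 31 = 17 left.
17 days into September 1961 → September 17, 1961.
Subtracting 436 days from September 17, 1961:
Going back 17 days from September 17, 1961 reaches the end of the previous month; 436 − 17 = 419 left.
August 1961 has 31 days: 419 − 31 = 388 left.
July 1961 has 31 days: 388 − 31 = 357 left.
June 1961 has 30 days: 357 − 30 = 327 left.
May 1961 has 31 days: 327 − 31 = 296 left.
April 1961 has 30 days: 296 − 30 = 266 left.
March 1961 has 31 days: 266 − 31 = 235 left.
February 1961 has 28 days (1961 is not a leap year): 235 − 28 = 207 left.
January 1961 has 31 days: 207 − 31 = 176 left.
December 1960 has 31 days: 176 − 31 = 145 left.
November 1960 has 30 days: 145 − 30 = 115 left.
October 1960 has 31 days: 115 − 31 = 84 left.
September 1960 has 30 days: 84 − 30 = 54 left.
August 1960 has 31 days: 54 − 31 = 23 left.
July 1960 has 31 days; 31 − 23 = 8 → July 8, 1960.

July 8, 1960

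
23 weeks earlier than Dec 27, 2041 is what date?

July 19, 2041

Going back 23 weeks = 161 days from December 27, 2041.
Going back 27 days from December 27, 2041 reaches the end of the previous month; 161 − 27 = 134 left.
November 2041 has 30 days: 134 − 30 = 104 left.
October 2041 has 31 days: 104 − 31 = 73 left.
September 2041 has 30 days: 73 − 30 = 43 left.
August 2041 has 31 days: 43 − 31 = 12 left.
July 2041 has 31 days; 31 − 12 = 19 → July 19, 2041.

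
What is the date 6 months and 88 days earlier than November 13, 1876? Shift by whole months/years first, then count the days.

Going back 6 months and 88 days from November 13, 1876: first the month/year part, then the days.
month 11 − 6 = 5 → May 1876.
Day 13 is valid in May, giving May 13, 1876.
Now subtract 88 days from May 13, 1876.
Going back 13 days from May 13, 1876 reaches the end of the previous month; 88 − 13 = 75 left.
April 1876 has 30 days: 75 − 30 = 45 left.
March 1876 has 31 days: 45 − 31 = 14 left.
February 1876 has 29 days; 29 − 14 = 15 → February 15, 1876.

February 15, 1876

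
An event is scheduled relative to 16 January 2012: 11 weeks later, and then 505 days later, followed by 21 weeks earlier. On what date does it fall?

March 26, 2013

Adding 11 weeks (= 77 days) from January 16, 2012:
January has 31 days, so 31 − 16 = 15 days remain after January 16, 2012; 77 − 15 = 62 left.
February 2012 has 29 days (2012 is a leap year): 62 − 29 = 33 left.
March 2012 has 31 days: 33 − 31 = 2 left.
2 days into April 2012 → April 2, 2012.
Advancing 505 days from April 2, 2012:
April has 30 days, so 30 − 2 = 28 days remain after April 2, 2012; 505 − 28 = 477 left.
May 2012 has 31 days: 477 − 31 = 446 left.
June 2012 has 30 days: 446 − 30 = 416 left.
July 2012 has 31 days: 416 − 31 = 385 left.
August 2012 has 31 days: 385 − 31 = 354 left.
September 2012 has 30 days: 354 − 30 = 324 left.
October 2012 has 31 days: 324 − 31 = 293 left.
November 2012 has 30 days: 293 − 30 = 263 left.
December 2012 has 31 days: 263 − 31 = 232 left.
January 2013 has 31 days: 232 − 31 = 201 left.
February 2013 has 28 days (2013 is not a leap year): 201 − 28 = 173 left.
March 2013 has 31 days: 173 − 31 = 142 left.
April 2013 has 30 days: 142 − 30 = 112 left.
May 2013 has 31 days: 112 − 31 = 81 left.
June 2013 has 30 days: 81 − 30 = 51 left.
July 2013 has 31 days: 51 − 31 = 20 left.
20 days into August 2013 → August 20, 2013.
Subtracting 21 weeks (= 147 days) from August 20, 2013:
Going back 20 days from August 20, 2013 reaches the end of the previous month; 147 − 20 = 127 left.
July 2013 has 31 days: 127 − 31 = 96 left.
June 2013 has 30 days: 96 − 30 = 66 left.
May 2013 has 31 days: 66 − 31 = 35 left.
April 2013 has 30 days: 35 − 30 = 5 left.
March 2013 has 31 days; 31 − 5 = 26 → March 26, 2013.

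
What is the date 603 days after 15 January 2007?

September 9, 2008

Advancing 603 days from January 15, 2007.
January has 31 days, so 31 − 15 = 16 days remain after January 15, 2007; 603 − 16 = 587 left.
February 2007 has 28 days (2007 is not a leap year): 587 − 28 = 559 left.
March 2007 has 31 days: 559 − 31 = 528 left.
April 2007 has 30 days: 528 − 30 = 498 left.
May 2007 has 31 days: 498 − 31 = 467 left.
June 2007 has 30 days: 467 − 30 = 437 left.
July 2007 has 31 days: 437 − 31 = 406 left.
August 2007 has 31 days: 406 − 31 = 375 left.
September 2007 has 30 days: 375 − 30 = 345 left.
October 2007 has 31 days: 345 − 31 = 314 left.
November 2007 has 30 days: 314 − 30 = 284 left.
December 2007 has 31 days: 284 − 31 = 253 left.
January 2008 has 31 days: 253 − 31 = 222 left.
February 2008 has 29 days (2008 is a leap year): 222 − 29 = 193 left.
March 2008 has 31 days: 193 − 31 = 162 left.
April 2008 has 30 days: 162 − 30 = 132 left.
May 2008 has 31 days: 132 − 31 = 101 left.
June 2008 has 30 days: 101 − 30 = 71 left.
July 2008 has 31 days: 71 − 31 = 40 left.
August 2008 has 31 days: 40 − 31 = 9 left.
9 days into September 2008 → September 9, 2008.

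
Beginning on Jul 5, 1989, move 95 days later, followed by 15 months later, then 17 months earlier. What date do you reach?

August 8, 1989

Advancing 95 days from July 5, 1989:
July has 31 days, so 31 − 5 = 26 days remain after July 5, 1989; 95 − 26 = 69 left.
August 1989 has 31 days: 69 − 31 = 38 left.
September 1989 has 30 days: 38 − 30 = 8 left.
8 days into October 1989 → October 8, 1989.
Adding 15 months from October 8, 1989:
month 10 + 15 = 25, which is month 1 of year 1991 → January 1991.
Day 8 is valid in January, giving January 8, 1991.
Going back 17 months from January 8, 1991:
month 1 − 17 = -16, which is month 8 of year 1989 → August 1989.
Day 8 is valid in August, giving August 8, 1989.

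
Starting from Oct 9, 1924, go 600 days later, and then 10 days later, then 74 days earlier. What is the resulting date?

March 29, 1926

Adding 600 days from October 9, 1924:
October has 31 days, so 31 − 9 = 22 days remain after October 9, 1924; 600 − 22 = 578 left.
November 1924 has 30 days: 578 − 30 = 548 left.
December 1924 has 31 days: 548 − 31 = 517 left.
January 1925 has 31 days: 517 − 31 = 486 left.
February 1925 has 28 days (1925 is not a leap year): 486 − 28 = 458 left.
March 1925 has 31 days: 458 − 31 = 427 left.
April 1925 has 30 days: 427 − 30 = 397 left.
May 1925 has 31 days: 397 − 31 = 366 left.
June 1925 has 30 days: 366 − 30 = 336 left.
July 1925 has 31 days: 336 − 31 = 305 left.
August 1925 has 31 days: 305 − 31 = 274 left.
September 1925 has 30 days: 274 − 30 = 244 left.
October 1925 has 31 days: 244 − 31 = 213 left.
November 1925 has 30 days: 213 − 30 = 183 left.
December 1925 has 31 days: 183 − 31 = 152 left.
January 1926 has 31 days: 152 − 31 = 121 left.
February 1926 has 28 days (1926 is not a leap year): 121 − 28 = 93 left.
March 1926 has 31 days: 93 − 31 = 62 left.
April 1926 has 30 days: 62 − 30 = 32 left.
May 1926 has 31 days: 32 − 31 = 1 left.
1 day into June 1926 → June 1, 1926.
Adding 10 days from June 1, 1926:
June has 30 days; 1 + 10 = 11, still in June.
Going back 74 days from June 11, 1926:
Going back 11 days from June 11, 1926 reaches the end of the previous month; 74 − 11 = 63 left.
May 1926 has 31 days: 63 − 31 = 32 left.
April 1926 has 30 days: 32 − 30 = 2 left.
March 1926 has 31 days; 31 − 2 = 29 → March 29, 1926.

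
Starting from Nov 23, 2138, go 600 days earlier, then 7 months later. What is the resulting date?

Subtracting 600 days from November 23, 2138:
Going back 23 days from November 23, 2138 reaches the end of the previous month; 600 − 23 = 577 left.
October 2138 has 31 days: 577 − 31 = 546 left.
September 2138 has 30 days: 546 − 30 = 516 left.
August 2138 has 31 days: 516 − 31 = 485 left.
July 2138 has 31 days: 485 − 31 = 454 left.
June 2138 has 30 days: 454 − 30 = 424 left.
May 2138 has 31 days: 424 − 31 = 393 left.
April 2138 has 30 days: 393 − 30 = 363 left.
March 2138 has 31 days: 363 − 31 = 332 left.
February 2138 has 28 days (2138 is not a leap year): 332 − 28 = 304 left.
January 2138 has 31 days: 304 − 31 = 273 left.
December 2137 has 31 days: 273 − 31 = 242 left.
November 2137 has 30 days: 242 − 30 = 212 left.
October 2137 has 31 days: 212 − 31 = 181 left.
September 2137 has 30 days: 181 − 30 = 151 left.
August 2137 has 31 days: 151 − 31 = 120 left.
July 2137 has 31 days: 120 − 31 = 89 left.
June 2137 has 30 days: 89 − 30 = 59 left.
May 2137 has 31 days: 59 − 31 = 28 left.
April 2137 has 30 days; 30 − 28 = 2 → April 2, 2137.
Advancing 7 months from April 2, 2137:
month 4 + 7 = 11 → November 2137.
Day 2 is valid in November, giving November 2, 2137.

November 2, 2137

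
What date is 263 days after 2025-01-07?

Advancing 263 days from January 7, 2025.
January has 31 days, so 31 − 7 = 24 days remain after January 7, 2025; 263 − 24 = 239 left.
February 2025 has 28 days (2025 is not a leap year): 239 − 28 = 211 left.
March 2025 has 31 days: 211 − 31 = 180 left.
April 2025 has 30 days: 180 − 30 = 150 left.
May 2025 has 31 days: 150 − 31 = 119 left.
June 2025 has 30 days: 119 − 30 = 89 left.
July 2025 has 31 days: 89 − 31 = 58 left.
August 2025 has 31 days: 58 − 31 = 27 left.
27 days into September 2025 → September 27, 2025.

September 27, 2025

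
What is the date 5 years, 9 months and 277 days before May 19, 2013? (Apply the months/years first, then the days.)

November 15, 2006

Counting back 5 years, 9 months and 277 days from May 19, 2013: first the month/year part, then the days.
-5 years → 2008; month 5 − 9 = -4, which is month 8 of year 2007 → August 2007.
Day 19 is valid in August, giving August 19, 2007.
Now subtract 277 days from August 19, 2007.
Going back 19 days from August 19, 2007 reaches the end of the previous month; 277 − 19 = 258 left.
July 2007 has 31 days: 258 − 31 = 227 left.
June 2007 has 30 days: 227 − 30 = 197 left.
May 2007 has 31 days: 197 − 31 = 166 left.
April 2007 has 30 days: 166 − 30 = 136 left.
March 2007 has 31 days: 136 − 31 = 105 left.
February 2007 has 28 days (2007 is not a leap year): 105 − 28 = 77 left.
January 2007 has 31 days: 77 − 31 = 46 left.
December 2006 has 31 days: 46 − 31 = 15 left.
November 2006 has 30 days; 30 − 15 = 15 → November 15, 2006.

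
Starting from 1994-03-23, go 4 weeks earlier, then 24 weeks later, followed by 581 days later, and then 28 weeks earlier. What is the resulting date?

Going back 4 weeks (= 28 days) from March 23, 1994:
Going back 23 days from March 23, 1994 reaches the end of the previous month; 28 − 23 = 5 left.
February 1994 has 28 days; 28 − 5 = 23 → February 23, 1994.
Counting forward 24 weeks (= 168 days) from February 23, 1994:
February has 28 days, so 28 − 23 = 5 days remain after February 23, 1994; 168 − 5 = 163 left.
March 1994 has 31 days: 163 − 31 = 132 left.
April 1994 has 30 days: 132 − 30 = 102 left.
May 1994 has 31 days: 102 − 31 = 71 left.
June 1994 has 30 days: 71 − 30 = 41 left.
July 1994 has 31 days: 41 − 31 = 10 left.
10 days into August 1994 → August 10, 1994.
Adding 581 days from August 10, 1994:
August has 31 days, so 31 − 10 = 21 days remain after August 10, 1994; 581 − 21 = 560 left.
September 1994 has 30 days: 560 − 30 = 530 left.
October 1994 has 31 days: 530 − 31 = 499 left.
November 1994 has 30 days: 499 − 30 = 469 left.
December 1994 has 31 days: 469 − 31 = 438 left.
January 1995 has 31 days: 438 − 31 = 407 left.
February 1995 has 28 days (1995 is not a leap year): 407 − 28 = 379 left.
March 1995 has 31 days: 379 − 31 = 348 left.
April 1995 has 30 days: 348 − 30 = 318 left.
May 1995 has 31 days: 318 − 31 = 287 left.
June 1995 has 30 days: 287 − 30 = 257 left.
July 1995 has 31 days: 257 − 31 = 226 left.
August 1995 has 31 days: 226 − 31 = 195 left.
September 1995 has 30 days: 195 − 30 = 165 left.
October 1995 has 31 days: 165 − 31 = 134 left.
November 1995 has 30 days: 134 − 30 = 104 left.
December 1995 has 31 days: 104 − 31 = 73 left.
January 1996 has 31 days: 73 − 31 = 42 left.
February 1996 has 29 days (1996 is a leap year): 42 − 29 = 13 left.
13 days into March 1996 → March 13, 1996.
Subtracting 28 weeks (= 196 days) from March 13, 1996:
Going back 13 days from March 13, 1996 reaches the end of the previous month; 196 − 13 = 183 left.
February 1996 has 29 days (1996 is a leap year): 183 − 29 = 154 left.
January 1996 has 31 days: 154 − 31 = 123 left.
December 1995 has 31 days: 123 − 31 = 92 left.
November 1995 has 30 days: 92 − 30 = 62 left.
October 1995 has 31 days: 62 − 31 = 31 left.
September 1995 has 30 days: 31 − 30 = 1 left.
August 1995 has 31 days; 31 − 1 = 30 → August 30, 1995.

August 30, 1995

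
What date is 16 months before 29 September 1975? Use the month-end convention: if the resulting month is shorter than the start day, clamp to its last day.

Subtracting 16 months from September 29, 1975.
month 9 − 16 = -7, which is month 5 of year 1974 → May 1974.
Day 29 is valid in May, giving May 29, 1974.

May 29, 1974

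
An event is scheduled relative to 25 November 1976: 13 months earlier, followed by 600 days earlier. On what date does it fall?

Subtracting 13 months from November 25, 1976:
month 11 − 13 = -2, which is month 10 of year 1975 → October 1975.
Day 25 is valid in October, giving October 25, 1975.
Going back 600 days from October 25, 1975:
Going back 25 days from October 25, 1975 reaches the end of the previous month; 600 − 25 = 575 left.
September 1975 has 30 days: 575 − 30 = 545 left.
August 1975 has 31 days: 545 − 31 = 514 left.
July 1975 has 31 days: 514 − 31 = 483 left.
June 1975 has 30 days: 483 − 30 = 453 left.
May 1975 has 31 days: 453 − 31 = 422 left.
April 1975 has 30 days: 422 − 30 = 392 left.
March 1975 has 31 days: 392 − 31 = 361 left.
February 1975 has 28 days (1975 is not a leap year): 361 − 28 = 333 left.
January 1975 has 31 days: 333 − 31 = 302 left.
December 1974 has 31 days: 302 − 31 = 271 left.
November 1974 has 30 days: 271 − 30 = 241 left.
October 1974 has 31 days: 241 − 31 = 210 left.
September 1974 has 30 days: 210 − 30 = 180 left.
August 1974 has 31 days: 180 − 31 = 149 left.
July 1974 has 31 days: 149 − 31 = 118 left.
June 1974 has 30 days: 118 − 30 = 88 left.
May 1974 has 31 days: 88 − 31 = 57 left.
April 1974 has 30 days: 57 − 30 = 27 left.
March 1974 has 31 days; 31 − 27 = 4 → March 4, 1974.

March 4, 1974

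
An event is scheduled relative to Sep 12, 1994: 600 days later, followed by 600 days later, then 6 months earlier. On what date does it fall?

June 25, 1997

Adding 600 days from September 12, 1994:
September has 30 days, so 30 − 12 = 18 days remain after September 12, 1994; 600 − 18 = 582 left.
October 1994 has 31 days: 582 − 31 = 551 left.
November 1994 has 30 days: 551 − 30 = 521 left.
December 1994 has 31 days: 521 − 31 = 490 left.
January 1995 has 31 days: 490 − 31 = 459 left.
February 1995 has 28 days (1995 is not a leap year): 459 − 28 = 431 left.
March 1995 has 31 days: 431 − 31 = 400 left.
April 1995 has 30 days: 400 − 30 = 370 left.
May 1995 has 31 days: 370 − 31 = 339 left.
June 1995 has 30 days: 339 − 30 = 309 left.
July 1995 has 31 days: 309 − 31 = 278 left.
August 1995 has 31 days: 278 − 31 = 247 left.
September 1995 has 30 days: 247 − 30 = 217 left.
October 1995 has 31 days: 217 − 31 = 186 left.
November 1995 has 30 days: 186 − 30 = 156 left.
December 1995 has 31 days: 156 − 31 = 125 left.
January 1996 has 31 days: 125 − 31 = 94 left.
February 1996 has 29 days (1996 is a leap year): 94 − 29 = 65 left.
March 1996 has 31 days: 65 − 31 = 34 left.
April 1996 has 30 days: 34 − 30 = 4 left.
4 days into May 1996 → May 4, 1996.
Advancing 600 days from May 4, 1996:
May has 31 days, so 31 − 4 = 27 days remain after May 4, 1996; 600 − 27 = 573 left.
June 1996 has 30 days: 573 − 30 = 543 left.
July 1996 has 31 days: 543 − 31 = 512 left.
August 1996 has 31 days: 512 − 31 = 481 left.
September 1996 has 30 days: 481 − 30 = 451 left.
October 1996 has 31 days: 451 − 31 = 420 left.
November 1996 has 30 days: 420 − 30 = 390 left.
December 1996 has 31 days: 390 − 31 = 359 left.
January 1997 has 31 days: 359 − 31 = 328 left.
February 1997 has 28 days (1997 is not a leap year): 328 − 28 = 300 left.
March 1997 has 31 days: 300 − 31 = 269 left.
April 1997 has 30 days: 269 − 30 = 239 left.
May 1997 has 31 days: 239 − 31 = 208 left.
June 1997 has 30 days: 208 − 30 = 178 left.
July 1997 has 31 days: 178 − 31 = 147 left.
August 1997 has 31 days: 147 − 31 = 116 left.
September 1997 has 30 days: 116 − 30 = 86 left.
October 1997 has 31 days: 86 − 31 = 55 left.
November 1997 has 30 days: 55 − 30 = 25 left.
25 days into December 1997 → December 25, 1997.
Counting back 6 months from December 25, 1997:
month 12 − 6 = 6 → June 1997.
Day 25 is valid in June, giving June 25, 1997.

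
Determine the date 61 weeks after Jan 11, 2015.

Adding 61 weeks = 427 days from January 11, 2015.
January has 31 days, so 31 − 11 = 20 days remain after January 11, 2015; 427 − 20 = 407 left.
February 2015 has 28 days (2015 is not a leap year): 407 − 28 = 379 left.
March 2015 has 31 days: 379 − 31 = 348 left.
April 2015 has 30 days: 348 − 30 = 318 left.
May 2015 has 31 days: 318 − 31 = 287 left.
June 2015 has 30 days: 287 − 30 = 257 left.
July 2015 has 31 days: 257 − 31 = 226 left.
August 2015 has 31 days: 226 − 31 = 195 left.
September 2015 has 30 days: 195 − 30 = 165 left.
October 2015 has 31 days: 165 − 31 = 134 left.
November 2015 has 30 days: 134 − 30 = 104 left.
December 2015 has 31 days: 104 − 31 = 73 left.
January 2016 has 31 days: 73 − 31 = 42 left.
February 2016 has 29 days (2016 is a leap year): 42 − 29 = 13 left.
13 days into March 2016 → March 13, 2016.

March 13, 2016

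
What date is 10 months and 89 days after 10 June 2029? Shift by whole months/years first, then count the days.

Adding 10 months and 89 days from June 10, 2029: first the month/year part, then the days.
month 6 + 10 = 16, which is month 4 of year 2030 → April 2030.
Day 10 is valid in April, giving April 10, 2030.
Now add 89 days from April 10, 2030.
April has 30 days, so 30 − 10 = 20 days remain after April 10, 2030; 89 − 20 = 69 left.
May 2030 has 31 days: 69 − 31 = 38 left.
June 2030 has 30 days: 38 − 30 = 8 left.
8 days into July 2030 → July 8, 2030.

July 8, 2030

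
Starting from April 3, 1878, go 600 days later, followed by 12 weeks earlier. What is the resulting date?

September 1, 1879

Counting forward 600 days from April 3, 1878:
April has 30 days, so 30 − 3 = 27 days remain after April 3, 1878; 600 − 27 = 573 left.
May 1878 has 31 days: 573 − 31 = 542 left.
June 1878 has 30 days: 542 − 30 = 512 left.
July 1878 has 31 days: 512 − 31 = 481 left.
August 1878 has 31 days: 481 − 31 = 450 left.
September 1878 has 30 days: 450 − 30 = 420 left.
October 1878 has 31 days: 420 − 31 = 389 left.
November 1878 has 30 days: 389 − 30 = 359 left.
December 1878 has 31 days: 359 − 31 = 328 left.
January 1879 has 31 days: 328 − 31 = 297 left.
February 1879 has 28 days (1879 is not a leap year): 297 − 28 = 269 left.
March 1879 has 31 days: 269 − 31 = 238 left.
April 1879 has 30 days: 238 − 30 = 208 left.
May 1879 has 31 days: 208 − 31 = 177 left.
June 1879 has 30 days: 177 − 30 = 147 left.
July 1879 has 31 days: 147 − 31 = 116 left.
August 1879 has 31 days: 116 − 31 = 85 left.
September 1879 has 30 days: 85 − 30 = 55 left.
October 1879 has 31 days: 55 − 31 = 24 left.
24 days into November 1879 → November 24, 1879.
Counting back 12 weeks (= 84 days) from November 24, 1879:
Going back 24 days from November 24, 1879 reaches the end of the previous month; 84 − 24 = 60 left.
October 1879 has 31 days: 60 − 31 = 29 left.
September 1879 has 30 days; 30 − 29 = 1 → September 1, 1879.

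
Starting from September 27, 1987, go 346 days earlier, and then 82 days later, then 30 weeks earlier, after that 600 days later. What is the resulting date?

January 31, 1988

Going back 346 days from September 27, 1987:
Going back 27 days from September 27, 1987 reaches the end of the previous month; 346 − 27 = 319 left.
August 1987 has 31 days: 319 − 31 = 288 left.
July 1987 has 31 days: 288 − 31 = 257 left.
June 1987 has 30 days: 257 − 30 = 227 left.
May 1987 has 31 days: 227 − 31 = 196 left.
April 1987 has 30 days: 196 − 30 = 166 left.
March 1987 has 31 days: 166 − 31 = 135 left.
February 1987 has 28 days (1987 is not a leap year): 135 − 28 = 107 left.
January 1987 has 31 days: 107 − 31 = 76 left.
December 1986 has 31 days: 76 − 31 = 45 left.
November 1986 has 30 days: 45 − 30 = 15 left.
October 1986 has 31 days; 31 − 15 = 16 → October 16, 1986.
Adding 82 days from October 16, 1986:
October has 31 days, so 31 − 16 = 15 days remain after October 16, 1986; 82 − 15 = 67 left.
November 1986 has 30 days: 67 − 30 = 37 left.
December 1986 has 31 days: 37 − 31 = 6 left.
6 days into January 1987 → January 6, 1987.
Subtracting 30 weeks (= 210 days) from January 6, 1987:
Going back 6 days from January 6, 1987 reaches the end of the previous month; 210 − 6 = 204 left.
December 1986 has 31 days: 204 − 31 = 173 left.
November 1986 has 30 days: 173 − 30 = 143 left.
October 1986 has 31 days: 143 − 31 = 112 left.
September 1986 has 30 days: 112 − 30 = 82 left.
August 1986 has 31 days: 82 − 31 = 51 left.
July 1986 has 31 days: 51 − 31 = 20 left.
June 1986 has 30 days; 30 − 20 = 10 → June 10, 1986.
Advancing 600 days from June 10, 1986:
June has 30 days, so 30 − 10 = 20 days remain after June 10, 1986; 600 − 20 = 580 left.
July 1986 has 31 days: 580 − 31 = 549 left.
August 1986 has 31 days: 549 − 31 = 518 left.
September 1986 has 30 days: 518 − 30 = 488 left.
October 1986 has 31 days: 488 − 31 = 457 left.
November 1986 has 30 days: 457 − 30 = 427 left.
December 1986 has 31 days: 427 − 31 = 396 left.
January 1987 has 31 days: 396 − 31 = 365 left.
February 1987 has 28 days (1987 is not a leap year): 365 − 28 = 337 left.
March 1987 has 31 days: 337 − 31 = 306 left.
April 1987 has 30 days: 306 − 30 = 276 left.
May 1987 has 31 days: 276 − 31 = 245 left.
June 1987 has 30 days: 245 − 30 = 215 left.
July 1987 has 31 days: 215 − 31 = 184 left.
August 1987 has 31 days: 184 − 31 = 153 left.
September 1987 has 30 days: 153 − 30 = 123 left.
October 1987 has 31 days: 123 − 31 = 92 left.
November 1987 has 30 days: 92 − 30 = 62 left.
December 1987 has 31 days: 62 − 31 = 31 left.
31 days into January 1988 → January 31, 1988.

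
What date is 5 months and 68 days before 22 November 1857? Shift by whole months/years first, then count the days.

April 15, 1857

Subtracting 5 months and 68 days from November 22, 1857: first the month/year part, then the days.
month 11 − 5 = 6 → June 1857.
Day 22 is valid in June, giving June 22, 1857.
Now subtract 68 days from June 22, 1857.
Going back 22 days from June 22, 1857 reaches the end of the previous month; 68 − 22 = 46 left.
May 1857 has 31 days: 46 − 31 = 15 left.
April 1857 has 30 days; 30 − 15 = 15 → April 15, 1857.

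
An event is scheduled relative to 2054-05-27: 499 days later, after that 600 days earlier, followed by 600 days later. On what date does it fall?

Counting forward 499 days from May 27, 2054:
May has 31 days, so 31 − 27 = 4 days remain after May 27, 2054; 499 − 4 = 495 left.
June 2054 has 30 days: 495 − 30 = 465 left.
July 2054 has 31 days: 465 − 31 = 434 left.
August 2054 has 31 days: 434 − 31 = 403 left.
September 2054 has 30 days: 403 − 30 = 373 left.
October 2054 has 31 days: 373 − 31 = 342 left.
November 2054 has 30 days: 342 − 30 = 312 left.
December 2054 has 31 days: 312 − 31 = 281 left.
January 2055 has 31 days: 281 − 31 = 250 left.
February 2055 has 28 days (2055 is not a leap year): 250 − 28 = 222 left.
March 2055 has 31 days: 222 − 31 = 191 left.
April 2055 has 30 days: 191 − 30 = 161 left.
May 2055 has 31 days: 161 − 31 = 130 left.
June 2055 has 30 days: 130 − 30 = 100 left.
July 2055 has 31 days: 100 − 31 = 69 left.
August 2055 has 31 days: 69 − 31 = 38 left.
September 2055 has 30 days: 38 − 30 = 8 left.
8 days into October 2055 → October 8, 2055.
Subtracting 600 days from October 8, 2055:
Going back 8 days from October 8, 2055 reaches the end of the previous month; 600 − 8 = 592 left.
September 2055 has 30 days: 592 − 30 = 562 left.
August 2055 has 31 days: 562 − 31 = 531 left.
July 2055 has 31 days: 531 − 31 = 500 left.
June 2055 has 30 days: 500 − 30 = 470 left.
May 2055 has 31 days: 470 − 31 = 439 left.
April 2055 has 30 days: 439 − 30 = 409 left.
March 2055 has 31 days: 409 − 31 = 378 left.
February 2055 has 28 days (2055 is not a leap year): 378 − 28 = 350 left.
January 2055 has 31 days: 350 − 31 = 319 left.
December 2054 has 31 days: 319 − 31 = 288 left.
November 2054 has 30 days: 288 − 30 = 258 left.
October 2054 has 31 days: 258 − 31 = 227 left.
September 2054 has 30 days: 227 − 30 = 197 left.
August 2054 has 31 days: 197 − 31 = 166 left.
July 2054 has 31 days: 166 − 31 = 135 left.
June 2054 has 30 days: 135 − 30 = 105 left.
May 2054 has 31 days: 105 − 31 = 74 left.
April 2054 has 30 days: 74 − 30 = 44 left.
March 2054 has 31 days: 44 − 31 = 13 left.
February 2054 has 28 days; 28 − 13 = 15 → February 15, 2054.
Advancing 600 days from February 15, 2054:
February has 28 days, so 28 − 15 = 13 days remain after February 15, 2054; 600 − 13 = 587 left.
March 2054 has 31 days: 587 − 31 = 556 left.
April 2054 has 30 days: 556 − 30 = 526 left.
May 2054 has 31 days: 526 − 31 = 495 left.
June 2054 has 30 days: 495 − 30 = 465 left.
July 2054 has 31 days: 465 − 31 = 434 left.
August 2054 has 31 days: 434 − 31 = 403 left.
September 2054 has 30 days: 403 − 30 = 373 left.
October 2054 has 31 days: 373 − 31 = 342 left.
November 2054 has 30 days: 342 − 30 = 312 left.
December 2054 has 31 days: 312 − 31 = 281 left.
January 2055 has 31 days: 281 − 31 = 250 left.
February 2055 has 28 days (2055 is not a leap year): 250 − 28 = 222 left.
March 2055 has 31 days: 222 − 31 = 191 left.
April 2055 has 30 days: 191 − 30 = 161 left.
May 2055 has 31 days: 161 − 31 = 130 left.
June 2055 has 30 days: 130 − 30 = 100 left.
July 2055 has 31 days: 100 − 31 = 69 left.
August 2055 has 31 days: 69 − 31 = 38 left.
September 2055 has 30 days: 38 − 30 = 8 left.
8 days into October 2055 → October 8, 2055.

October 8, 2055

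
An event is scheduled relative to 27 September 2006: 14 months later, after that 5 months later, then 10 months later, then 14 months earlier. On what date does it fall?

December 27, 2007

Counting forward 14 months from September 27, 2006:
month 9 + 14 = 23, which is month 11 of year 2007 → November 2007.
Day 27 is valid in November, giving November 27, 2007.
Advancing 5 months from November 27, 2007:
month 11 + 5 = 16, which is month 4 of year 2008 → April 2008.
Day 27 is valid in April, giving April 27, 2008.
Adding 10 months from April 27, 2008:
month 4 + 10 = 14, which is month 2 of year 2009 → February 2009.
Day 27 is valid in February, giving February 27, 2009.
Subtracting 14 months from February 27, 2009:
month 2 − 14 = -12, which is month 12 of year 2007 → December 2007.
Day 27 is valid in December, giving December 27, 2007.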